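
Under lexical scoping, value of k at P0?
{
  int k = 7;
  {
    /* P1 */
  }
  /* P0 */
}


k declared in the same block as P0
k = 7


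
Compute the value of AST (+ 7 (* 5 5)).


Evaluate inner: (* 5 5) = 25
Evaluate root: (+ 7 25) = 32
Result: 32


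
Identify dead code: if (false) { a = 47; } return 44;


condition is constant false, so the whole block is unreachable
Dead: 'if (false) { a = 47; }'


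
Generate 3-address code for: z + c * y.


Break into single-operator statements:
t1 = c * y
t2 = z + t1


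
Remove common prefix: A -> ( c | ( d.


Common prefix: '('
Factored: A -> ( A', A' -> c | d


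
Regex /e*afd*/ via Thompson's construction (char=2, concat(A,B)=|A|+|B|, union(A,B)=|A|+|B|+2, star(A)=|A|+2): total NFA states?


Syntax tree has 4 char leaf(s), 0 union(s), 2 star(s)
chars contribute 4×2 = 8; each union adds +2; each star adds +2
Total: 8 + 0 + 4 = 12 states


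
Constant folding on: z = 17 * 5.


17 * 5 = 85 at compile time
Optimized: z = 85


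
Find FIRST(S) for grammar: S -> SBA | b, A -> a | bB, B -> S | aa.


Per alternative of S: FIRST(SBA) = {b}; FIRST(b) = {b}
FIRST(S) = {b}


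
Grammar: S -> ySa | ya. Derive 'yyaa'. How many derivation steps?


Derivation: S => ySa => yyaa
Steps: 2


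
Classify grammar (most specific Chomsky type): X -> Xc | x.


Left-linear: every RHS is a terminal or one nonterminal followed by a terminal
Classification: Type 3 (Regular)


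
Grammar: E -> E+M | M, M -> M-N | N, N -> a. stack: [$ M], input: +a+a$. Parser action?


lookahead ∉ {-} so M won't extend; reduce E -> M
Action: reduce (E -> M)


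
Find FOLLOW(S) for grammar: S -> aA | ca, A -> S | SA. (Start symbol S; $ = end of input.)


$ ∈ FOLLOW(S). For each A -> αBβ: add FIRST(β)\{ε} to FOLLOW(B); if β nullable, add FOLLOW(A).
FOLLOW(S) = {$, a, c}


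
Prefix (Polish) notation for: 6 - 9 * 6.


'*' binds tighter: tree is (- 6 (* 9 6))
Prefix: - 6 * 9 6


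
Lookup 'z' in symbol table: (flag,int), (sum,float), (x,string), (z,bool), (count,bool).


Lookup 'z' → type bool


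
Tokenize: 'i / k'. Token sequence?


Scan left to right, longest-match per lexeme
Tokens: ID(i), OP(/), ID(k)


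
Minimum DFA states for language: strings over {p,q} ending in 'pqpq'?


Track the longest suffix of input matching a prefix of 'pqpq': 5 classes (prefixes of length 0..4)
Minimal DFA: 5 states


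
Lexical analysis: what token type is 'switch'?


Pattern: reserved word
Type: KEYWORD


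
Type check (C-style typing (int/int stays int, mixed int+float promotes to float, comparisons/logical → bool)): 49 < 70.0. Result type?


Operand types: int < float
Rule: comparison yields bool
Result type: bool


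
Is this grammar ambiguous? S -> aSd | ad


balanced a^n…d^n: each string has a unique parse
Unambiguous


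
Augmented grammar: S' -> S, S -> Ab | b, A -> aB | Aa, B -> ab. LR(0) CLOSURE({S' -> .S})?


Start: S' -> .S
For each item with dot before a nonterminal B, add B -> .γ for every B-production
Closure: [S' -> .S, S -> .Ab, S -> .b, A -> .aB, A -> .Aa]


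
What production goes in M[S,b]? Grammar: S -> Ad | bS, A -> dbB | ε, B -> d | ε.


For [S, b]: 'b' ∈ FIRST(bS)
Entry: S -> bS


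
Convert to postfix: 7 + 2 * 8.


* has higher precedence, evaluate 2*8 first
Postfix: 7 2 8 * +


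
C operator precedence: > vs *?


'*' is multiplicative (level 10); '>' is relational (level 7)
Higher level binds tighter
'*' has higher precedence than '>'


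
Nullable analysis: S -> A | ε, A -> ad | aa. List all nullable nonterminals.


A nonterminal is nullable iff some alternative derives ε (directly, or every symbol in it is nullable)
Nullable: {S}


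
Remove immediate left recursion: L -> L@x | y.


Left-recursive alternatives: L@x; non-recursive: y
Introduce L': L -> yL', L' -> @xL' | ε


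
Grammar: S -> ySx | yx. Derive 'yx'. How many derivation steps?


Derivation: S => yx
Steps: 1


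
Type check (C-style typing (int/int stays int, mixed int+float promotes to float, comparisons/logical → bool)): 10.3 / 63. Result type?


Operand types: float / int
Rule: mixed int/float promotes to float; int/int stays int
Result type: float


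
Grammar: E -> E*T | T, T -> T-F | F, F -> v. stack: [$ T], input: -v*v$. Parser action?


shift '-' to continue T -> T-F
Action: shift


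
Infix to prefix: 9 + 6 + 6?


left-to-right (same/higher precedence on left): tree is (+ (+ 9 6) 6)
Prefix: + + 9 6 6


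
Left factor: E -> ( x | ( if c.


Common prefix: '('
Factored: E -> ( E', E' -> x | if c


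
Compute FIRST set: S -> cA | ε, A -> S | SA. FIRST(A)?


Per alternative of A: FIRST(S) = {c, ε}; FIRST(SA) = {c, ε}
FIRST(A) = {c, ε}


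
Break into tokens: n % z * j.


Scan left to right, longest-match per lexeme
Tokens: ID(n), OP(%), ID(z), OP(*), ID(j)


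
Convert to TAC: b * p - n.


Break into single-operator statements:
t1 = b * p
t2 = t1 - n


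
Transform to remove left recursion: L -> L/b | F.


Left-recursive alternatives: L/b; non-recursive: F
Introduce L': L -> FL', L' -> /bL' | ε


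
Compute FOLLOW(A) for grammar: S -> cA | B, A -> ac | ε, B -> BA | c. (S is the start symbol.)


$ ∈ FOLLOW(S). For each A -> αBβ: add FIRST(β)\{ε} to FOLLOW(B); if β nullable, add FOLLOW(A).
FOLLOW(A) = {$, a}


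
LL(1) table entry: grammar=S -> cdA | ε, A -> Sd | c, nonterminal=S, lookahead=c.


For [S, c]: 'c' ∈ FIRST(cdA)
Entry: S -> cdA


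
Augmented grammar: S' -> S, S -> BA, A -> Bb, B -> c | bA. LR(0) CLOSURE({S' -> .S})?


Start: S' -> .S
For each item with dot before a nonterminal B, add B -> .γ for every B-production
Closure: [S' -> .S, S -> .BA, B -> .c, B -> .bA]


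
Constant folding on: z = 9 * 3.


9 * 3 = 27 at compile time
Optimized: z = 27


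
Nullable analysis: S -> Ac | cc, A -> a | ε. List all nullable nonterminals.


A nonterminal is nullable iff some alternative derives ε (directly, or every symbol in it is nullable)
Nullable: {A}


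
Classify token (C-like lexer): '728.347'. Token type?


Pattern: digits with a decimal point
Type: FLOAT_LITERAL


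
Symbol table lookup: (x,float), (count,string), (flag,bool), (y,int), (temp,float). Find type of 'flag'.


Lookup 'flag' → type bool


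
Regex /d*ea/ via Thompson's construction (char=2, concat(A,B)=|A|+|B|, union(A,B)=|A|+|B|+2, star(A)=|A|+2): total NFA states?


Syntax tree has 3 char leaf(s), 0 union(s), 1 star(s)
chars contribute 3×2 = 6; each union adds +2; each star adds +2
Total: 6 + 0 + 2 = 8 states


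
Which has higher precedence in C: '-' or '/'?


'/' is multiplicative (level 10); '-' is additive (level 9)
Higher level binds tighter
'/' has higher precedence than '-'


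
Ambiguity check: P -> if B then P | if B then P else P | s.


dangling else: 'if B then if B then s else s' parses two ways
Ambiguous


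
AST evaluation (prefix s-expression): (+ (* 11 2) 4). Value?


Evaluate inner: (* 11 2) = 22
Evaluate root: (+ 22 4) = 26
Result: 26


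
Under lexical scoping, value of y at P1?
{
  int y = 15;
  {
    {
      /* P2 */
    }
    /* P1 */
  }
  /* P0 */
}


P1's block does not declare y; resolves to the enclosing declaration at depth 0
y = 15


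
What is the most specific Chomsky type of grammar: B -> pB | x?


Right-linear: every RHS is a terminal or a terminal followed by one nonterminal
Classification: Type 3 (Regular)


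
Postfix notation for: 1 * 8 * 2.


Left to right (same or higher precedence on left)
Postfix: 1 8 * 2 *


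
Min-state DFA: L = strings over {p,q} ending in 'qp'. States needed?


Track the longest suffix of input matching a prefix of 'qp': 3 classes (prefixes of length 0..2)
Minimal DFA: 3 states


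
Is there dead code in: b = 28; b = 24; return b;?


first assignment to b is overwritten before any read
Dead: 'b = 28'


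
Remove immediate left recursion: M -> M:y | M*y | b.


Left-recursive alternatives: M:y, M*y; non-recursive: b
Introduce M': M -> bM', M' -> :yM' | *yM' | ε


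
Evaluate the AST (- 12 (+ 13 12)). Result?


Evaluate inner: (+ 13 12) = 25
Evaluate root: (- 12 25) = -13
Result: -13


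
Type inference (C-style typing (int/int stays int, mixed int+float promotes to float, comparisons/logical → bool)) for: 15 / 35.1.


Operand types: int / float
Rule: mixed int/float promotes to float; int/int stays int
Result type: float


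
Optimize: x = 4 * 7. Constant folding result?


4 * 7 = 28 at compile time
Optimized: x = 28


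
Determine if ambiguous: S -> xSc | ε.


balanced x^n…c^n: each string has a unique parse
Unambiguous


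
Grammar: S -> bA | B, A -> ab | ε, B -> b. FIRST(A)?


Per alternative of A: FIRST(ab) = {a}; FIRST(ε) = {ε}
FIRST(A) = {a, ε}


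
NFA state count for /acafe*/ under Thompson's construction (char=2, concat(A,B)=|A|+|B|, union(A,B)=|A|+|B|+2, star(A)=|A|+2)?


Syntax tree has 5 char leaf(s), 0 union(s), 1 star(s)
chars contribute 5×2 = 10; each union adds +2; each star adds +2
Total: 10 + 0 + 2 = 12 states


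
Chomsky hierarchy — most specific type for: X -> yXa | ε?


Single nonterminal LHS, but y^n a^n is not regular
Classification: Type 2 (Context-Free)


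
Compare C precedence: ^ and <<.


'<<' is shift (level 8); '^' is bitwise XOR (level 4)
Higher level binds tighter
'<<' has higher precedence than '^'


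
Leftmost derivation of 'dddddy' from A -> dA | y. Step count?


Derivation: A => dA => ddA => dddA => ddddA => dddddA => dddddy
Steps: 6


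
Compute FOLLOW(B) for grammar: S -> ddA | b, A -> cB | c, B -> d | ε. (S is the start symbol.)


$ ∈ FOLLOW(S). For each A -> αBβ: add FIRST(β)\{ε} to FOLLOW(B); if β nullable, add FOLLOW(A).
FOLLOW(B) = {$}


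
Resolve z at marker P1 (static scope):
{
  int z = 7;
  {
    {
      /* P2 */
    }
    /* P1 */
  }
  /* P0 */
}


P1's block does not declare z; resolves to the enclosing declaration at depth 0
z = 7


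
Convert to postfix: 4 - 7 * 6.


* has higher precedence, evaluate 7*6 first
Postfix: 4 7 6 * -


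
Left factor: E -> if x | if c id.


Common prefix: 'if'
Factored: E -> if E', E' -> x | c id


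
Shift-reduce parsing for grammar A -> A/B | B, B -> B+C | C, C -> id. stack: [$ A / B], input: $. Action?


handle 'A/B' on top; lookahead ∈ FOLLOW(A) = {/, $}
Action: reduce (A -> A/B)


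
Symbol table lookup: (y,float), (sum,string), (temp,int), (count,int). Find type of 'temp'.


Lookup 'temp' → type int


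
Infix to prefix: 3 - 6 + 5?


left-to-right (same/higher precedence on left): tree is (+ (- 3 6) 5)
Prefix: + - 3 6 5


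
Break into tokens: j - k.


Scan left to right, longest-match per lexeme
Tokens: ID(j), OP(-), ID(k)


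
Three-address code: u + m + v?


Break into single-operator statements:
t1 = u + m
t2 = t1 + v


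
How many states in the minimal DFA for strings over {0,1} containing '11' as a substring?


KMP-style automaton: 2 progress states + 1 absorbing accept = 3
Minimal DFA: 3 states


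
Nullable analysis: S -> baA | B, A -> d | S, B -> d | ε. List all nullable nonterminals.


A nonterminal is nullable iff some alternative derives ε (directly, or every symbol in it is nullable)
Nullable: {A, B, S}


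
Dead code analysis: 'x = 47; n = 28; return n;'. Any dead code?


x is assigned but never read
Dead: 'x = 47'


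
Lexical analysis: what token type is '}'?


Pattern: delimiter/punctuation
Type: PUNCTUATION


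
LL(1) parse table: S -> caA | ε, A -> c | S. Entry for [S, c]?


For [S, c]: 'c' ∈ FIRST(caA)
Entry: S -> caA


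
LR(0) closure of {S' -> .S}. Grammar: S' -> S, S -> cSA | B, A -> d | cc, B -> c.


Start: S' -> .S
For each item with dot before a nonterminal B, add B -> .γ for every B-production
Closure: [S' -> .S, S -> .cSA, S -> .B, B -> .c]


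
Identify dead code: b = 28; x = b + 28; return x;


b is read by x's definition; x is returned
No dead code


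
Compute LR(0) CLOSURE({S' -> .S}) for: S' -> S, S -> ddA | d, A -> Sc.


Start: S' -> .S
For each item with dot before a nonterminal B, add B -> .γ for every B-production
Closure: [S' -> .S, S -> .ddA, S -> .d]


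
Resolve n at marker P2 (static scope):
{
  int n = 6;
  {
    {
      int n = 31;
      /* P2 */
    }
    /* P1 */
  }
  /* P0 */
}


n declared in the same block as P2
n = 31


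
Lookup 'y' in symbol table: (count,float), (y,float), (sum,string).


Lookup 'y' → type float


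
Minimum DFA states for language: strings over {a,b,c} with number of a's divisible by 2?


Track (count of a) mod 2: states 0..1, accept at 0
Minimal DFA: 2 states


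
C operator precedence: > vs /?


'/' is multiplicative (level 10); '>' is relational (level 7)
Higher level binds tighter
'/' has higher precedence than '>'


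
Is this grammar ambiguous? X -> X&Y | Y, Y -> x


precedence layered via separate nonterminal Y: deterministic
Unambiguous


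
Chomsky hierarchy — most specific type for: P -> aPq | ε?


Single nonterminal LHS, but a^n q^n is not regular
Classification: Type 2 (Context-Free)


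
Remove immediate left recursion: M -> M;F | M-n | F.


Left-recursive alternatives: M;F, M-n; non-recursive: F
Introduce M': M -> FM', M' -> ;FM' | -nM' | ε


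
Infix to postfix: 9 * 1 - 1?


Left to right (same or higher precedence on left)
Postfix: 9 1 * 1 -


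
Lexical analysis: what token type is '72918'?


Pattern: digits only
Type: INTEGER_LITERAL


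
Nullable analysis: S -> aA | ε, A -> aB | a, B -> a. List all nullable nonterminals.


A nonterminal is nullable iff some alternative derives ε (directly, or every symbol in it is nullable)
Nullable: {S}


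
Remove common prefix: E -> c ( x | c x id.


Common prefix: 'c'
Factored: E -> c E', E' -> ( x | x id


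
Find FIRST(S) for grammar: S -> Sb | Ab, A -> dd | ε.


Per alternative of S: FIRST(Sb) = {b, d}; FIRST(Ab) = {b, d}
FIRST(S) = {b, d}


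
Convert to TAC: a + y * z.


Break into single-operator statements:
t1 = y * z
t2 = a + t1


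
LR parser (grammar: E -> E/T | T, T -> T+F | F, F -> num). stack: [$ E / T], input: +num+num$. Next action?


'+' can extend T; shift to build T -> T+F
Action: shift


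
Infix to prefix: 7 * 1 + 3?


left-to-right (same/higher precedence on left): tree is (+ (* 7 1) 3)
Prefix: + * 7 1 3


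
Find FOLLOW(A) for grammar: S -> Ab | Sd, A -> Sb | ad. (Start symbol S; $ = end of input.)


$ ∈ FOLLOW(S). For each A -> αBβ: add FIRST(β)\{ε} to FOLLOW(B); if β nullable, add FOLLOW(A).
FOLLOW(A) = {b}


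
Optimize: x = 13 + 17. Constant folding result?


13 + 17 = 30 at compile time
Optimized: x = 30


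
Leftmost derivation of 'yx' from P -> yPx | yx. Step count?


Derivation: P => yx
Steps: 1


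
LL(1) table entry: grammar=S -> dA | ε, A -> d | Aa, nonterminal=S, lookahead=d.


For [S, d]: 'd' ∈ FIRST(dA)
Entry: S -> dA


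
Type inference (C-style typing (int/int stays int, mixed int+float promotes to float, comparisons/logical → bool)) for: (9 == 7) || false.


Operand types: bool || bool
Rule: logical operators take bool operands and yield bool
Result type: bool


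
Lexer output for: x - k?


Scan left to right, longest-match per lexeme
Tokens: ID(x), OP(-), ID(k)


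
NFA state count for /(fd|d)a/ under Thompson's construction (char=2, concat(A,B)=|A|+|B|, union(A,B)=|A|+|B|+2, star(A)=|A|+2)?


Syntax tree has 4 char leaf(s), 1 union(s), 0 star(s)
chars contribute 4×2 = 8; each union adds +2; each star adds +2
Total: 8 + 2 + 0 = 10 states


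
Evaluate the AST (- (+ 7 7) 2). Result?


Evaluate inner: (+ 7 7) = 14
Evaluate root: (- 14 2) = 12
Result: 12


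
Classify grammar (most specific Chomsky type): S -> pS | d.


Right-linear: every RHS is a terminal or a terminal followed by one nonterminal
Classification: Type 3 (Regular)


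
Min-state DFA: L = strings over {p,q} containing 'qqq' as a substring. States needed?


KMP-style automaton: 3 progress states + 1 absorbing accept = 4
Minimal DFA: 4 states


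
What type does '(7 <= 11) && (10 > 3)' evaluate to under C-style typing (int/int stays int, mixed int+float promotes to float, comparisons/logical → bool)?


Operand types: bool && bool
Rule: logical operators take bool operands and yield bool
Result type: bool


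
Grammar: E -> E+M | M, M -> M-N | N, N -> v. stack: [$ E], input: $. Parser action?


start symbol E on stack, input exhausted
Action: accept


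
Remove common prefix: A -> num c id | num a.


Common prefix: 'num'
Factored: A -> num A', A' -> c id | a


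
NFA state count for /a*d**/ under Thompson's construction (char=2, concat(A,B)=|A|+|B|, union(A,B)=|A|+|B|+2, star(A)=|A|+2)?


Syntax tree has 2 char leaf(s), 0 union(s), 3 star(s)
chars contribute 2×2 = 4; each union adds +2; each star adds +2
Total: 4 + 0 + 6 = 10 states


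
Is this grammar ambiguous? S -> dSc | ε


balanced d^n…c^n: each string has a unique parse
Unambiguous


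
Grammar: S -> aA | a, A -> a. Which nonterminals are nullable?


A nonterminal is nullable iff some alternative derives ε (directly, or every symbol in it is nullable)
Nullable: {}


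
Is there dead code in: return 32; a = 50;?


statement follows a return and is unreachable
Dead: 'a = 50'


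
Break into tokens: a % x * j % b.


Scan left to right, longest-match per lexeme
Tokens: ID(a), OP(%), ID(x), OP(*), ID(j), OP(%), ID(b)


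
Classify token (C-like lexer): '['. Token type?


Pattern: delimiter/punctuation
Type: PUNCTUATION


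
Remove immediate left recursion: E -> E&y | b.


Left-recursive alternatives: E&y; non-recursive: b
Introduce E': E -> bE', E' -> &yE' | ε


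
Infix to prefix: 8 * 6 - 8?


left-to-right (same/higher precedence on left): tree is (- (* 8 6) 8)
Prefix: - * 8 6 8


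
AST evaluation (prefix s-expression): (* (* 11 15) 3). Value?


Evaluate inner: (* 11 15) = 165
Evaluate root: (* 165 3) = 495
Result: 495


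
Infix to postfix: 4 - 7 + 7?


Left to right (same or higher precedence on left)
Postfix: 4 7 - 7 +


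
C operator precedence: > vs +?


'+' is additive (level 9); '>' is relational (level 7)
Higher level binds tighter
'+' has higher precedence than '>'


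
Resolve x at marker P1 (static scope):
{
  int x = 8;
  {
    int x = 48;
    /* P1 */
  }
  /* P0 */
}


x declared in the same block as P1
x = 48


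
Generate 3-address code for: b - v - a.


Break into single-operator statements:
t1 = b - v
t2 = t1 - a


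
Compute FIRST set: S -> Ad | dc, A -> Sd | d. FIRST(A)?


Per alternative of A: FIRST(Sd) = {d}; FIRST(d) = {d}
FIRST(A) = {d}


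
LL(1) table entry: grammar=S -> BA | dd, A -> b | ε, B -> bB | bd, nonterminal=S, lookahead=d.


For [S, d]: 'd' ∈ FIRST(dd)
Entry: S -> dd


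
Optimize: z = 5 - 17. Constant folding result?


5 - 17 = -12 at compile time
Optimized: z = -12


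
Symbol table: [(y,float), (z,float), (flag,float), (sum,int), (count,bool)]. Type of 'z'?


Lookup 'z' → type float


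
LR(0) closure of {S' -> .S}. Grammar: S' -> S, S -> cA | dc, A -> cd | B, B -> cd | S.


Start: S' -> .S
For each item with dot before a nonterminal B, add B -> .γ for every B-production
Closure: [S' -> .S, S -> .cA, S -> .dc]


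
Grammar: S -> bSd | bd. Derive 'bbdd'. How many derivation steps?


Derivation: S => bSd => bbdd
Steps: 2


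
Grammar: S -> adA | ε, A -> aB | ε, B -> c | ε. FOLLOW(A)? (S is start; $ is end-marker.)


$ ∈ FOLLOW(S). For each A -> αBβ: add FIRST(β)\{ε} to FOLLOW(B); if β nullable, add FOLLOW(A).
FOLLOW(A) = {$}


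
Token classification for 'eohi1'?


Pattern: letter/underscore followed by alphanumerics, not a keyword
Type: IDENTIFIER


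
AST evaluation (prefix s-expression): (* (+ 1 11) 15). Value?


Evaluate inner: (+ 1 11) = 12
Evaluate root: (* 12 15) = 180
Result: 180


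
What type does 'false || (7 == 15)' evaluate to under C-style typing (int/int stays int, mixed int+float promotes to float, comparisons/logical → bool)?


Operand types: bool || bool
Rule: logical operators take bool operands and yield bool
Result type: bool


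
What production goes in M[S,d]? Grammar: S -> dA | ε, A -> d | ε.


For [S, d]: 'd' ∈ FIRST(dA)
Entry: S -> dA


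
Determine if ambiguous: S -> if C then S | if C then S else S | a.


dangling else: 'if C then if C then a else a' parses two ways
Ambiguous


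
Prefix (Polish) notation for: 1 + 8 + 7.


left-to-right (same/higher precedence on left): tree is (+ (+ 1 8) 7)
Prefix: + + 1 8 7


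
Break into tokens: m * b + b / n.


Scan left to right, longest-match per lexeme
Tokens: ID(m), OP(*), ID(b), OP(+), ID(b), OP(/), ID(n)


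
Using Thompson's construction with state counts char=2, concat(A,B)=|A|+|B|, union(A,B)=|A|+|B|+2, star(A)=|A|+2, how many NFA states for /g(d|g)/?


Syntax tree has 3 char leaf(s), 1 union(s), 0 star(s)
chars contribute 3×2 = 6; each union adds +2; each star adds +2
Total: 6 + 2 + 0 = 8 states


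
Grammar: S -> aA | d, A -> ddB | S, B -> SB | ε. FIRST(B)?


Per alternative of B: FIRST(SB) = {a, d}; FIRST(ε) = {ε}
FIRST(B) = {a, d, ε}


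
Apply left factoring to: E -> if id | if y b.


Common prefix: 'if'
Factored: E -> if E', E' -> id | y b


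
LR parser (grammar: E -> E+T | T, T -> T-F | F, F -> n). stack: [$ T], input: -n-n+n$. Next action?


shift '-' to continue T -> T-F
Action: shift


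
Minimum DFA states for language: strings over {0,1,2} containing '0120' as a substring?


KMP-style automaton: 4 progress states + 1 absorbing accept = 5
Minimal DFA: 5 states


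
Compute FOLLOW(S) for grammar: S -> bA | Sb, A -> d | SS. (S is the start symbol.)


$ ∈ FOLLOW(S). For each A -> αBβ: add FIRST(β)\{ε} to FOLLOW(B); if β nullable, add FOLLOW(A).
FOLLOW(S) = {$, b}


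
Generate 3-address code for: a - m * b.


Break into single-operator statements:
t1 = m * b
t2 = a - t1


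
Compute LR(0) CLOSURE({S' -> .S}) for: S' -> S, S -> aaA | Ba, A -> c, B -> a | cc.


Start: S' -> .S
For each item with dot before a nonterminal B, add B -> .γ for every B-production
Closure: [S' -> .S, S -> .aaA, S -> .Ba, B -> .a, B -> .cc]


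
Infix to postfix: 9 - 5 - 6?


Left to right (same or higher precedence on left)
Postfix: 9 5 - 6 -


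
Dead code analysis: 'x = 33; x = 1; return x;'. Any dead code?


first assignment to x is overwritten before any read
Dead: 'x = 33'


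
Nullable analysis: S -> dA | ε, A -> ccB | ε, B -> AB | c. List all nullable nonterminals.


A nonterminal is nullable iff some alternative derives ε (directly, or every symbol in it is nullable)
Nullable: {A, S}


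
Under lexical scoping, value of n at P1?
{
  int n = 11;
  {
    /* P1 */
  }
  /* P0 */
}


P1's block does not declare n; resolves to the enclosing declaration at depth 0
n = 11


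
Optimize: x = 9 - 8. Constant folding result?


9 - 8 = 1 at compile time
Optimized: x = 1


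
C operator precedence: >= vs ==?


'>=' is relational (level 7); '==' is equality (level 6)
Higher level binds tighter
'>=' has higher precedence than '=='


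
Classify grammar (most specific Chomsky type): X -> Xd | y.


Left-linear: every RHS is a terminal or one nonterminal followed by a terminal
Classification: Type 3 (Regular)


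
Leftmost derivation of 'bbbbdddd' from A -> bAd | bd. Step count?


Derivation: A => bAd => bbAdd => bbbAddd => bbbbdddd
Steps: 4


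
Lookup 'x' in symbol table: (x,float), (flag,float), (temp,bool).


Lookup 'x' → type float


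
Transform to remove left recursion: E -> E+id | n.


Left-recursive alternatives: E+id; non-recursive: n
Introduce E': E -> nE', E' -> +idE' | ε


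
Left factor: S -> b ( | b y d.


Common prefix: 'b'
Factored: S -> b S', S' -> ( | y d


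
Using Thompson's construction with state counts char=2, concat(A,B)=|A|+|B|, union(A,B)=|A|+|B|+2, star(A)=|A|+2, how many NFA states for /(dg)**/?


Syntax tree has 2 char leaf(s), 0 union(s), 2 star(s)
chars contribute 2×2 = 4; each union adds +2; each star adds +2
Total: 4 + 0 + 4 = 8 states


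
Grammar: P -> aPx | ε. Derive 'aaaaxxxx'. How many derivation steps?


Derivation: P => aPx => aaPxx => aaaPxxx => aaaaPxxxx => aaaaxxxx
Steps: 5


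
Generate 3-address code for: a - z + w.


Break into single-operator statements:
t1 = a - z
t2 = t1 + w


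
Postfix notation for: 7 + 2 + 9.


Left to right (same or higher precedence on left)
Postfix: 7 2 + 9 +


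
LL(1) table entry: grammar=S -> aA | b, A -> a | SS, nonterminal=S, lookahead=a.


For [S, a]: 'a' ∈ FIRST(aA)
Entry: S -> aA


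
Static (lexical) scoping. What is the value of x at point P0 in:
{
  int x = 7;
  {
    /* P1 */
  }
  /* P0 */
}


x declared in the same block as P0
x = 7


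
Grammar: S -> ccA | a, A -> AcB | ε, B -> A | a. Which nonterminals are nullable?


A nonterminal is nullable iff some alternative derives ε (directly, or every symbol in it is nullable)
Nullable: {A, B}


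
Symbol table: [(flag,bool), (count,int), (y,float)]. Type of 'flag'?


Lookup 'flag' → type bool


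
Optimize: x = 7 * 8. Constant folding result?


7 * 8 = 56 at compile time
Optimized: x = 56


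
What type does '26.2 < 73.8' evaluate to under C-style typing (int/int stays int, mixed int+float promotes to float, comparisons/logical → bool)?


Operand types: float < float
Rule: comparison yields bool
Result type: bool


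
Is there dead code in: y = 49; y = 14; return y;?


first assignment to y is overwritten before any read
Dead: 'y = 49'


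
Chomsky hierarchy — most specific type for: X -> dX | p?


Right-linear: every RHS is a terminal or a terminal followed by one nonterminal
Classification: Type 3 (Regular)


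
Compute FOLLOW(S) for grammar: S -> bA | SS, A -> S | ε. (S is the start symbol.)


$ ∈ FOLLOW(S). For each A -> αBβ: add FIRST(β)\{ε} to FOLLOW(B); if β nullable, add FOLLOW(A).
FOLLOW(S) = {$, b}


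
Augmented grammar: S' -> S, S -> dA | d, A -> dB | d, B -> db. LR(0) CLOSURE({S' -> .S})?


Start: S' -> .S
For each item with dot before a nonterminal B, add B -> .γ for every B-production
Closure: [S' -> .S, S -> .dA, S -> .d]


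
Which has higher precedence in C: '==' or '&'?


'==' is equality (level 6); '&' is bitwise AND (level 5)
Higher level binds tighter
'==' has higher precedence than '&'


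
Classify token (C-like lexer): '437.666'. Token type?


Pattern: digits with a decimal point
Type: FLOAT_LITERAL


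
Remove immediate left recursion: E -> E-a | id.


Left-recursive alternatives: E-a; non-recursive: id
Introduce E': E -> idE', E' -> -aE' | ε


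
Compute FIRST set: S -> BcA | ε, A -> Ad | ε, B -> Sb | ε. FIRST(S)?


Per alternative of S: FIRST(BcA) = {b, c}; FIRST(ε) = {ε}
FIRST(S) = {b, c, ε}


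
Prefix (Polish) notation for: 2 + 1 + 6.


left-to-right (same/higher precedence on left): tree is (+ (+ 2 1) 6)
Prefix: + + 2 1 6


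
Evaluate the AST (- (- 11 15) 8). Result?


Evaluate inner: (- 11 15) = -4
Evaluate root: (- -4 8) = -12
Result: -12


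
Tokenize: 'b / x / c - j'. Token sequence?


Scan left to right, longest-match per lexeme
Tokens: ID(b), OP(/), ID(x), OP(/), ID(c), OP(-), ID(j)


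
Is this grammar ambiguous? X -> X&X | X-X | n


'n&n-n' has two parse trees (no precedence encoded between & and -)
Ambiguous


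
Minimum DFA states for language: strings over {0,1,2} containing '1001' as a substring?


KMP-style automaton: 4 progress states + 1 absorbing accept = 5
Minimal DFA: 5 states


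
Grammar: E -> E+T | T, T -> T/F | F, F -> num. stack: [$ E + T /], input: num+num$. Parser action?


no handle; shift 'num'
Action: shift


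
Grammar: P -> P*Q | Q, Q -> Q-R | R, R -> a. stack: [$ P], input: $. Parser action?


start symbol P on stack, input exhausted
Action: accept


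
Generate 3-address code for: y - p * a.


Break into single-operator statements:
t1 = p * a
t2 = y - t1


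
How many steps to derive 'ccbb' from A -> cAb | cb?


Derivation: A => cAb => ccbb
Steps: 2


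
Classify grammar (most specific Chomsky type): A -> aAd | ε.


Single nonterminal LHS, but a^n d^n is not regular
Classification: Type 2 (Context-Free)


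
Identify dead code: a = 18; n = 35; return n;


a is assigned but never read
Dead: 'a = 18'


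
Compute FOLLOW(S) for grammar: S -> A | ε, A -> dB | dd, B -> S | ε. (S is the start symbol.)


$ ∈ FOLLOW(S). For each A -> αBβ: add FIRST(β)\{ε} to FOLLOW(B); if β nullable, add FOLLOW(A).
FOLLOW(S) = {$}


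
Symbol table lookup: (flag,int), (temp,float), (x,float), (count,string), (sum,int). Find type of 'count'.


Lookup 'count' → type string


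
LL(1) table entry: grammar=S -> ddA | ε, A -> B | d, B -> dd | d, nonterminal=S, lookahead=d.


For [S, d]: 'd' ∈ FIRST(ddA)
Entry: S -> ddA


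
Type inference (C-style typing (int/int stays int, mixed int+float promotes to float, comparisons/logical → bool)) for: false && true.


Operand types: bool && bool
Rule: logical operators take bool operands and yield bool
Result type: bool


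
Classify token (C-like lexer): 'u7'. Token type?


Pattern: letter/underscore followed by alphanumerics, not a keyword
Type: IDENTIFIER


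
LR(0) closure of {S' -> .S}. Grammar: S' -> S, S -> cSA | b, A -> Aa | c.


Start: S' -> .S
For each item with dot before a nonterminal B, add B -> .γ for every B-production
Closure: [S' -> .S, S -> .cSA, S -> .b]


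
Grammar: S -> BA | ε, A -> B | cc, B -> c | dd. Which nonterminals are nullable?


A nonterminal is nullable iff some alternative derives ε (directly, or every symbol in it is nullable)
Nullable: {S}


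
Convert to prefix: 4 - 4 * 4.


'*' binds tighter: tree is (- 4 (* 4 4))
Prefix: - 4 * 4 4


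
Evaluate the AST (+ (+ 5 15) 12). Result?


Evaluate inner: (+ 5 15) = 20
Evaluate root: (+ 20 12) = 32
Result: 32


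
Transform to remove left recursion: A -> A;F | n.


Left-recursive alternatives: A;F; non-recursive: n
Introduce A': A -> nA', A' -> ;FA' | ε


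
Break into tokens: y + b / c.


Scan left to right, longest-match per lexeme
Tokens: ID(y), OP(+), ID(b), OP(/), ID(c)


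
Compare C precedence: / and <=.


'/' is multiplicative (level 10); '<=' is relational (level 7)
Higher level binds tighter
'/' has higher precedence than '<='


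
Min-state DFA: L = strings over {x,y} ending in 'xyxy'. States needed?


Track the longest suffix of input matching a prefix of 'xyxy': 5 classes (prefixes of length 0..4)
Minimal DFA: 5 states


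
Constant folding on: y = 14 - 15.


14 - 15 = -1 at compile time
Optimized: y = -1


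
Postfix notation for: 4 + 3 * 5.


* has higher precedence, evaluate 3*5 first
Postfix: 4 3 5 * +


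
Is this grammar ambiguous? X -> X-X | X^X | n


'n-n^n' has two parse trees (no precedence encoded between - and ^)
Ambiguous


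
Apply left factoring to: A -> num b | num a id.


Common prefix: 'num'
Factored: A -> num A', A' -> b | a id


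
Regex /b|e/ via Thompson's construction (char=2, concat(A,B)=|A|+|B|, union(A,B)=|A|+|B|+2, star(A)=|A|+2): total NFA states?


Syntax tree has 2 char leaf(s), 1 union(s), 0 star(s)
chars contribute 2×2 = 4; each union adds +2; each star adds +2
Total: 4 + 2 + 0 = 6 states


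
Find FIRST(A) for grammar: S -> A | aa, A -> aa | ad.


Per alternative of A: FIRST(aa) = {a}; FIRST(ad) = {a}
FIRST(A) = {a}


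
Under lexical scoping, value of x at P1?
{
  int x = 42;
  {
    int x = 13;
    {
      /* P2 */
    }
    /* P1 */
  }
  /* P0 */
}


x declared in the same block as P1
x = 13


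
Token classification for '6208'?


Pattern: digits only
Type: INTEGER_LITERAL


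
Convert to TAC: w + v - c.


Break into single-operator statements:
t1 = w + v
t2 = t1 - c


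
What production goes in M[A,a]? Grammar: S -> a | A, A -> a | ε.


For [A, a]: 'a' ∈ FIRST(a)
Entry: A -> a


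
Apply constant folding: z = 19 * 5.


19 * 5 = 95 at compile time
Optimized: z = 95


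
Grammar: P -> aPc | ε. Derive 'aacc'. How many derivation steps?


Derivation: P => aPc => aaPcc => aacc
Steps: 3


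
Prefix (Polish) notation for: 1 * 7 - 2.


left-to-right (same/higher precedence on left): tree is (- (* 1 7) 2)
Prefix: - * 1 7 2


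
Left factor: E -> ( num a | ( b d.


Common prefix: '('
Factored: E -> ( E', E' -> num a | b d


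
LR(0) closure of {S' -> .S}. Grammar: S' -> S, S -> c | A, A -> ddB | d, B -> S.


Start: S' -> .S
For each item with dot before a nonterminal B, add B -> .γ for every B-production
Closure: [S' -> .S, S -> .c, S -> .A, A -> .ddB, A -> .d]


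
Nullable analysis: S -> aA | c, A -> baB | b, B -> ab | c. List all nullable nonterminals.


A nonterminal is nullable iff some alternative derives ε (directly, or every symbol in it is nullable)
Nullable: {}


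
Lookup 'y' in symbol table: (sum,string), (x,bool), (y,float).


Lookup 'y' → type float


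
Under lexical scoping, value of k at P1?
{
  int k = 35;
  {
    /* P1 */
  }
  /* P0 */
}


P1's block does not declare k; resolves to the enclosing declaration at depth 0
k = 35


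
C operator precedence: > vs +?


'+' is additive (level 9); '>' is relational (level 7)
Higher level binds tighter
'+' has higher precedence than '>'


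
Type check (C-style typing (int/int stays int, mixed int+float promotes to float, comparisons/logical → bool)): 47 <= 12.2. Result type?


Operand types: int <= float
Rule: comparison yields bool
Result type: bool


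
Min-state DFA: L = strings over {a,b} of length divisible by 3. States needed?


Track length mod 3: states 0..2, accept at 0
Minimal DFA: 3 states


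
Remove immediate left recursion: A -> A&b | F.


Left-recursive alternatives: A&b; non-recursive: F
Introduce A': A -> FA', A' -> &bA' | ε


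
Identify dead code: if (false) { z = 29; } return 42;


condition is constant false, so the whole block is unreachable
Dead: 'if (false) { z = 29; }'


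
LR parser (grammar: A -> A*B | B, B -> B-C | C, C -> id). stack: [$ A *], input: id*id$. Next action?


no handle ('A*' is not any RHS); shift 'id'
Action: shift


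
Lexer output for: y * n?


Scan left to right, longest-match per lexeme
Tokens: ID(y), OP(*), ID(n)


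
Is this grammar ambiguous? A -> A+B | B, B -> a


precedence layered via separate nonterminal B: deterministic
Unambiguous


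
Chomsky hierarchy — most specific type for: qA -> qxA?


LHS has context (more than one symbol) and |LHS| ≤ |RHS|
Classification: Type 1 (Context-Sensitive)


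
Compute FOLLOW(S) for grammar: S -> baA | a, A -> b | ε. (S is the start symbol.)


$ ∈ FOLLOW(S). For each A -> αBβ: add FIRST(β)\{ε} to FOLLOW(B); if β nullable, add FOLLOW(A).
FOLLOW(S) = {$}


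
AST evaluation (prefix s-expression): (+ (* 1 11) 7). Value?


Evaluate inner: (* 1 11) = 11
Evaluate root: (+ 11 7) = 18
Result: 18


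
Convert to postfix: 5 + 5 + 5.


Left to right (same or higher precedence on left)
Postfix: 5 5 + 5 +


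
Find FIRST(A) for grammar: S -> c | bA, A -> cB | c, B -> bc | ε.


Per alternative of A: FIRST(cB) = {c}; FIRST(c) = {c}
FIRST(A) = {c}


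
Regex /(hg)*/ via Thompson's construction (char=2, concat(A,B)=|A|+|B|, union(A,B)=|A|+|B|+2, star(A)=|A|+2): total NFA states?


Syntax tree has 2 char leaf(s), 0 union(s), 1 star(s)
chars contribute 2×2 = 4; each union adds +2; each star adds +2
Total: 4 + 0 + 2 = 6 states


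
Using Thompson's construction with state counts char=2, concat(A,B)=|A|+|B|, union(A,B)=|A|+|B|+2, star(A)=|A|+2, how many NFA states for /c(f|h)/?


Syntax tree has 3 char leaf(s), 1 union(s), 0 star(s)
chars contribute 3×2 = 6; each union adds +2; each star adds +2
Total: 6 + 2 + 0 = 8 states


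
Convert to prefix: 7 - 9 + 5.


left-to-right (same/higher precedence on left): tree is (+ (- 7 9) 5)
Prefix: + - 7 9 5


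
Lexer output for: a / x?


Scan left to right, longest-match per lexeme
Tokens: ID(a), OP(/), ID(x)


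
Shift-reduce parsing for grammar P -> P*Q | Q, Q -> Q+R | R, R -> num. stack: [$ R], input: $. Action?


'R' (not preceded by Q+) is the handle for Q -> R
Action: reduce (Q -> R)


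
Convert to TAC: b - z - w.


Break into single-operator statements:
t1 = b - z
t2 = t1 - w


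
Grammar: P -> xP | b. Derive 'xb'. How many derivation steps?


Derivation: P => xP => xb
Steps: 2


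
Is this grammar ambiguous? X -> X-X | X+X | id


'id-id+id' has two parse trees (no precedence encoded between - and +)
Ambiguous


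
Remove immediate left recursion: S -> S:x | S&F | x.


Left-recursive alternatives: S:x, S&F; non-recursive: x
Introduce S': S -> xS', S' -> :xS' | &FS' | ε


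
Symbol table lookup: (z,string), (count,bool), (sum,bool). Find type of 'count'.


Lookup 'count' → type bool


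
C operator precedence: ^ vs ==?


'==' is equality (level 6); '^' is bitwise XOR (level 4)
Higher level binds tighter
'==' has higher precedence than '^'


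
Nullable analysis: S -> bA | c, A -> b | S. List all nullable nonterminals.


A nonterminal is nullable iff some alternative derives ε (directly, or every symbol in it is nullable)
Nullable: {}


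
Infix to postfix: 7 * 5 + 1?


Left to right (same or higher precedence on left)
Postfix: 7 5 * 1 +


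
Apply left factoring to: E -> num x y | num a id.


Common prefix: 'num'
Factored: E -> num E', E' -> x y | a id


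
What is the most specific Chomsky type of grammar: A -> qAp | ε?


Single nonterminal LHS, but q^n p^n is not regular
Classification: Type 2 (Context-Free)


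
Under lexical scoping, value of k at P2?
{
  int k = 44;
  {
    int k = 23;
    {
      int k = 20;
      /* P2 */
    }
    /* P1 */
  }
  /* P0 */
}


k declared in the same block as P2
k = 20


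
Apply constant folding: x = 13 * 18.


13 * 18 = 234 at compile time
Optimized: x = 234


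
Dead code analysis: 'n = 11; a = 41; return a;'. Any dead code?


n is assigned but never read
Dead: 'n = 11'


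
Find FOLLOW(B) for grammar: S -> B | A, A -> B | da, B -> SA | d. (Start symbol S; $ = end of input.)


$ ∈ FOLLOW(S). For each A -> αBβ: add FIRST(β)\{ε} to FOLLOW(B); if β nullable, add FOLLOW(A).
FOLLOW(B) = {$, d}


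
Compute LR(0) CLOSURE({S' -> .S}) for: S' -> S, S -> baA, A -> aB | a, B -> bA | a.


Start: S' -> .S
For each item with dot before a nonterminal B, add B -> .γ for every B-production
Closure: [S' -> .S, S -> .baA]


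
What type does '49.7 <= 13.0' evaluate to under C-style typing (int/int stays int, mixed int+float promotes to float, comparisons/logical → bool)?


Operand types: float <= float
Rule: comparison yields bool
Result type: bool
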